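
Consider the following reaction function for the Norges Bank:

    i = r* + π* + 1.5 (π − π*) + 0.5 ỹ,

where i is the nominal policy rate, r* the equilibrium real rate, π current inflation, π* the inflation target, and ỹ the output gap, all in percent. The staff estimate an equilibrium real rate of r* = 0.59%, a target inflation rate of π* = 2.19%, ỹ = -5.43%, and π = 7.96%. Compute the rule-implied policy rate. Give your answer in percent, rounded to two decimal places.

i = 0.59 + 2.19 + 1.5 × (7.96 − 2.19) + 0.5 × (-5.43)
   = 0.59 + 2.19 + 8.655 − 2.715 = 8.72

8.72%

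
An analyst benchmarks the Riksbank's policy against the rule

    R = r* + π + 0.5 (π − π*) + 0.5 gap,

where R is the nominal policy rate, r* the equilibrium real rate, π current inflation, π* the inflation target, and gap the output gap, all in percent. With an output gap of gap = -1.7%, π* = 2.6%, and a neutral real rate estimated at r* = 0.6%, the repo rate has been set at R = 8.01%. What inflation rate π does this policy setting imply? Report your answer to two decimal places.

6.37%

Collecting π: R = r* + (1 + 0.5) π − 0.5 π* + 0.5 gap
1.5 π = 8.01 − 0.6 + 0.5 × 2.6 − 0.5 × (-1.7) = 9.56
π = 9.56 / 1.5 = 6.37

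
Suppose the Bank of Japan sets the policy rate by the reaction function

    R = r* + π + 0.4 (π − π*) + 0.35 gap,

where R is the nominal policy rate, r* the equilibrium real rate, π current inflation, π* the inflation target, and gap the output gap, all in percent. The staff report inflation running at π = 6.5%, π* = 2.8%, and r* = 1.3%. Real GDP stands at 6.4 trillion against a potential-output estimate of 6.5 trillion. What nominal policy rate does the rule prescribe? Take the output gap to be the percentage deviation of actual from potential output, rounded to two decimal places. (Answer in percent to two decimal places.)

Output gap = 100 × (6.4 − 6.5) / 6.5 = -1.54%.
R = 1.30 + 6.50 + 0.4 × (6.50 − 2.80) + 0.35 × (-1.54)
   = 1.30 + 6.5 + 1.48 − 0.539 = 8.74

8.74%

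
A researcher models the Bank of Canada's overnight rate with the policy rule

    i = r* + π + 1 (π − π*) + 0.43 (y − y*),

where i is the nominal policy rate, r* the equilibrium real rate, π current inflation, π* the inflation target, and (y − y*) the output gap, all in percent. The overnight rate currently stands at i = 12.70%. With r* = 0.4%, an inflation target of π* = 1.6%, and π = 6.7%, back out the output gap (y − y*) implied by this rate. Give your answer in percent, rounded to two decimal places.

1.16%

0.43 (y − y*) = 12.70 − 0.4 − 6.7 − 1 × (6.7 − 1.6) = 0.5
(y − y*) = 0.5 / 0.43 = 1.16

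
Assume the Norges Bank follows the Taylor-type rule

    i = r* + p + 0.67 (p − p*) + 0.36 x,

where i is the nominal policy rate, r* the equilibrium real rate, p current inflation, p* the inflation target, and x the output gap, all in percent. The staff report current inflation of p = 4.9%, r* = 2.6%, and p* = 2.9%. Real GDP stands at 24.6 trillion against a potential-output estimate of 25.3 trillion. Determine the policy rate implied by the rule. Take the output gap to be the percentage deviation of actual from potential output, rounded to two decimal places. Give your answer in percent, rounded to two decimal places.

7.84%

Output gap = 100 × (24.6 − 25.3) / 25.3 = -2.77%.
i = 2.60 + 4.90 + 0.67 × (4.90 − 2.90) + 0.36 × (-2.77)
   = 2.60 + 4.9 + 1.34 − 0.9972 = 7.84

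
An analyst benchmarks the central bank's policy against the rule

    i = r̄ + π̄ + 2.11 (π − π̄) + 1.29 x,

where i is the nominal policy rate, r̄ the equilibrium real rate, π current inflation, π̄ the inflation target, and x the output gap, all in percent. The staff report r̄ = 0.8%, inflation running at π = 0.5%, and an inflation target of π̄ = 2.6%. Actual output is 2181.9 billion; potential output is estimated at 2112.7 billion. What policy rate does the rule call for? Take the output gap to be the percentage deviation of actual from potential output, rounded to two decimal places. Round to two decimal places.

Output gap = 100 × (2181.9 − 2112.7) / 2112.7 = 3.28%.
i = 0.80 + 2.60 + 2.11 × (0.50 − 2.60) + 1.29 × 3.28
   = 0.80 + 2.6 − 4.431 + 4.2312 = 3.20

3.20%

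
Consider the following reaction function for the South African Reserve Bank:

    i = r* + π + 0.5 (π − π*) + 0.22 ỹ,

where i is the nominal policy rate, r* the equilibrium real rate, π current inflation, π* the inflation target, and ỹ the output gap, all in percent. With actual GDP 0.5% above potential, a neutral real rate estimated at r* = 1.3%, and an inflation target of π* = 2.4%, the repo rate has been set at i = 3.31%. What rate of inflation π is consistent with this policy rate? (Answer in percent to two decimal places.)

2.07%

Output 0.5% above potential → ỹ = 0.5.
Collecting π: i = r* + (1 + 0.5) π − 0.5 π* + 0.22 ỹ
1.5 π = 3.31 − 1.3 + 0.5 × 2.4 − 0.22 × 0.5 = 3.1
π = 3.1 / 1.5 = 2.07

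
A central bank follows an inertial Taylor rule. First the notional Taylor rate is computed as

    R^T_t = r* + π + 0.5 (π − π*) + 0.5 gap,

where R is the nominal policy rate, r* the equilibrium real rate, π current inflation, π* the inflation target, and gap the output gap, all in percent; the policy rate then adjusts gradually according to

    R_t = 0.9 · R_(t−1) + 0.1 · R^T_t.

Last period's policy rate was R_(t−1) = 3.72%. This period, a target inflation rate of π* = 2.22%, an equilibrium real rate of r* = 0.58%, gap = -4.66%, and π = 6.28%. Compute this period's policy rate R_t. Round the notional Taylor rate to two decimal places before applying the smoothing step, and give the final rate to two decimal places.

4.00%

R^T_t = 0.58 + 6.28 + 0.5 × (6.28 − 2.22) + 0.5 × (-4.66)
   = 0.58 + 6.28 + 2.03 − 2.33 = 6.56
R_t = 0.9 × 3.72 + 0.1 × 6.56 = 3.348 + 0.656 = 4.00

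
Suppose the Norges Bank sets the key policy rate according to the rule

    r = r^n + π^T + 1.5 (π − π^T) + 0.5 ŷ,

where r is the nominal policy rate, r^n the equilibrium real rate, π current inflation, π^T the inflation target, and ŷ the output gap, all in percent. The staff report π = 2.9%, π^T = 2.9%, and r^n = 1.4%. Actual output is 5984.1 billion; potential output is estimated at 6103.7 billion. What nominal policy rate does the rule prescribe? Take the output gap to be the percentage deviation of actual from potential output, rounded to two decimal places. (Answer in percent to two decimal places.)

3.32%

Output gap = 100 × (5984.1 − 6103.7) / 6103.7 = -1.96%.
r = 1.40 + 2.90 + 1.5 × (2.90 − 2.90) + 0.5 × (-1.96)
   = 1.40 + 2.9 + 0 − 0.98 = 3.32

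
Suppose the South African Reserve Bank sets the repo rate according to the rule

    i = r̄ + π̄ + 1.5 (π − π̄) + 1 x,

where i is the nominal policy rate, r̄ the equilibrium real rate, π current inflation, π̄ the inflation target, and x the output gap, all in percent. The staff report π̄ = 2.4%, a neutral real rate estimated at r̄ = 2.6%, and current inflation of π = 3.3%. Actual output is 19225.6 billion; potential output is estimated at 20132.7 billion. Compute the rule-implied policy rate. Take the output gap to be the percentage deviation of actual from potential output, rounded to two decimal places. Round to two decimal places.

1.84%

Output gap = 100 × (19225.6 − 20132.7) / 20132.7 = -4.51%.
i = 2.60 + 2.40 + 1.5 × (3.30 − 2.40) + 1 × (-4.51)
   = 2.60 + 2.4 + 1.35 − 4.51 = 1.84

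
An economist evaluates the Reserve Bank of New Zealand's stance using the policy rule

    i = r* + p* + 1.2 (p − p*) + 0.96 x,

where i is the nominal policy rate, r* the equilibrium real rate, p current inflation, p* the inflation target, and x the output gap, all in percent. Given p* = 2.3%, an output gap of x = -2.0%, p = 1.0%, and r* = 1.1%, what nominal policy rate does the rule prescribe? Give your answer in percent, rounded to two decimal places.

i = 1.1 + 2.3 + 1.2 × (1.0 − 2.3) + 0.96 × (-2.0)
   = 1.1 + 2.3 − 1.56 − 1.92 = -0.08

-0.08%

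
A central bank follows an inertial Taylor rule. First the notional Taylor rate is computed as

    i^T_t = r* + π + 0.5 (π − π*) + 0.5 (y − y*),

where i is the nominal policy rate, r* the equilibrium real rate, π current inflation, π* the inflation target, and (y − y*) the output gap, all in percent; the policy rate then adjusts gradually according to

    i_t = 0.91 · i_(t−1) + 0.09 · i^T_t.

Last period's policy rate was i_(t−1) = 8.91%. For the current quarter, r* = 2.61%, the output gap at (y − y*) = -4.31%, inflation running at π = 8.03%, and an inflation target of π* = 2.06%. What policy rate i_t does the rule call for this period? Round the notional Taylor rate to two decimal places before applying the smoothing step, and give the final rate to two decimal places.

9.14%

i^T_t = 2.61 + 8.03 + 0.5 × (8.03 − 2.06) + 0.5 × (-4.31)
   = 2.61 + 8.03 + 2.985 − 2.155 = 11.47
i_t = 0.91 × 8.91 + 0.09 × 11.47 = 8.1081 + 1.0323 = 9.14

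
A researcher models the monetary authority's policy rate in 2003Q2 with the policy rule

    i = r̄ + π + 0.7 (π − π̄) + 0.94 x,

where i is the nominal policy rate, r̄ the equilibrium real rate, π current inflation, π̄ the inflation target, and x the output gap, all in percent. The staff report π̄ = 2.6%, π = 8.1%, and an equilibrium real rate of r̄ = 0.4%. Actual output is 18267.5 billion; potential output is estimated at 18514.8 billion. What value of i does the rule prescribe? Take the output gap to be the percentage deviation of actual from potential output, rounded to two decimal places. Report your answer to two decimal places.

Output gap = 100 × (18267.5 − 18514.8) / 18514.8 = -1.34%.
i = 0.40 + 8.10 + 0.7 × (8.10 − 2.60) + 0.94 × (-1.34)
   = 0.40 + 8.1 + 3.85 − 1.2596 = 11.09

11.09%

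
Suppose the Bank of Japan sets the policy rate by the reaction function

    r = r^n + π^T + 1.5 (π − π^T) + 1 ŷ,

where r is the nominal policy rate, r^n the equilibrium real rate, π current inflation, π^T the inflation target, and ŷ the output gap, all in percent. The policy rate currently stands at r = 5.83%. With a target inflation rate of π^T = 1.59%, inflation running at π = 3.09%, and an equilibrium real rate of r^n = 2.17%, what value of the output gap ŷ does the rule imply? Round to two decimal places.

-0.18%

1 ŷ = 5.83 − 2.17 − 1.59 − 1.5 × (3.09 − 1.59) = -0.18
ŷ = -0.18 / 1 = -0.18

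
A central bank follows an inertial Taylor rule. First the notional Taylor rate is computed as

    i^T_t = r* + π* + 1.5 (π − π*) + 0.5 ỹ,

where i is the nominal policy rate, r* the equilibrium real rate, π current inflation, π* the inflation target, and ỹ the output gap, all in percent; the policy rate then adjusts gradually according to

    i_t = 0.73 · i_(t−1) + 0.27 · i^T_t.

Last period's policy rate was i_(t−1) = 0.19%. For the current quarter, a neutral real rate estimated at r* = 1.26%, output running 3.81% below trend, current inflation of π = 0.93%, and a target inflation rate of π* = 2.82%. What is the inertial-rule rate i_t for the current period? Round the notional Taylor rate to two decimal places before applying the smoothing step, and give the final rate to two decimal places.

-0.04%

Output 3.81% below potential → ỹ = -3.81.
i^T_t = 1.26 + 2.82 + 1.5 × (0.93 − 2.82) + 0.5 × (-3.81)
   = 1.26 + 2.82 − 2.835 − 1.905 = -0.66
i_t = 0.73 × 0.19 + 0.27 × (-0.66) = 0.1387 − 0.1782 = -0.04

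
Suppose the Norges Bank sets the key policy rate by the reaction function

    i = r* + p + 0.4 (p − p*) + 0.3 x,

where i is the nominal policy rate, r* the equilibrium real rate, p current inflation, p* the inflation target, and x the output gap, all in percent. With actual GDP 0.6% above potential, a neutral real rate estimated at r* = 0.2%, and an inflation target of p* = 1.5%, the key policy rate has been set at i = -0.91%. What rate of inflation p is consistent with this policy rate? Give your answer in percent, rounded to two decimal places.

-0.49%

Output 0.6% above potential → x = 0.6.
Collecting p: i = r* + (1 + 0.4) p − 0.4 p* + 0.3 x
1.4 p = -0.91 − 0.2 + 0.4 × 1.5 − 0.3 × 0.6 = -0.69
p = -0.69 / 1.4 = -0.49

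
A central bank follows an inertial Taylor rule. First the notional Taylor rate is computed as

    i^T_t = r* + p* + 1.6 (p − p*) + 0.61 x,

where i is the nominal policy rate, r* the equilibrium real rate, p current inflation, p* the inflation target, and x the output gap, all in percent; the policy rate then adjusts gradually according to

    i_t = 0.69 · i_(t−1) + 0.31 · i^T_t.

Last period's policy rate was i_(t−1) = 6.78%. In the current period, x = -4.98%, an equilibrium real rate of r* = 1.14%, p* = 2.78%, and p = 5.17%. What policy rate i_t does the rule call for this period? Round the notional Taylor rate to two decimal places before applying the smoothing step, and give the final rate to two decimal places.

i^T_t = 1.14 + 2.78 + 1.6 × (5.17 − 2.78) + 0.61 × (-4.98)
   = 1.14 + 2.78 + 3.824 − 3.0378 = 4.71
i_t = 0.69 × 6.78 + 0.31 × 4.71 = 4.6782 + 1.4601 = 6.14

6.14%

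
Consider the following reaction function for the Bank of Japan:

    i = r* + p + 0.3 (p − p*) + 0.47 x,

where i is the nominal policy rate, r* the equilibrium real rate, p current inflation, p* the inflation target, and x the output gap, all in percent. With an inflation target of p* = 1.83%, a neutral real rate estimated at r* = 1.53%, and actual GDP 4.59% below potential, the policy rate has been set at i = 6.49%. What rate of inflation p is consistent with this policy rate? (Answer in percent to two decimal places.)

5.90%

Output 4.59% below potential → x = -4.59.
Collecting p: i = r* + (1 + 0.3) p − 0.3 p* + 0.47 x
1.3 p = 6.49 − 1.53 + 0.3 × 1.83 − 0.47 × (-4.59) = 7.6663
p = 7.6663 / 1.3 = 5.90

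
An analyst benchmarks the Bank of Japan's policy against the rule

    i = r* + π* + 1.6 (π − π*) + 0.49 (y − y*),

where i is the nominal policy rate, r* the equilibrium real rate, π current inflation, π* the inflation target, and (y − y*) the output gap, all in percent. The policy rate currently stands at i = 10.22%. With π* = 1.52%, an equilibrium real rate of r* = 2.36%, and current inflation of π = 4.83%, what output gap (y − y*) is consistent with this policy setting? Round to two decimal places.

2.13%

0.49 (y − y*) = 10.22 − 2.36 − 1.52 − 1.6 × (4.83 − 1.52) = 1.044
(y − y*) = 1.044 / 0.49 = 2.13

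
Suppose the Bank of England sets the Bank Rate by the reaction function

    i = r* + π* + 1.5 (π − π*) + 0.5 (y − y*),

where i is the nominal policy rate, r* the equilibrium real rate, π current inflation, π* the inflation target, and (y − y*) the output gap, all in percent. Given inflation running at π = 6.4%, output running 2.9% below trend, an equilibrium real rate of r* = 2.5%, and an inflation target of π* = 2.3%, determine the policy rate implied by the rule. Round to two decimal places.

Output 2.9% below potential → (y − y*) = -2.9.
i = 2.5 + 2.3 + 1.5 × (6.4 − 2.3) + 0.5 × (-2.9)
   = 2.5 + 2.3 + 6.15 − 1.45 = 9.50

9.50%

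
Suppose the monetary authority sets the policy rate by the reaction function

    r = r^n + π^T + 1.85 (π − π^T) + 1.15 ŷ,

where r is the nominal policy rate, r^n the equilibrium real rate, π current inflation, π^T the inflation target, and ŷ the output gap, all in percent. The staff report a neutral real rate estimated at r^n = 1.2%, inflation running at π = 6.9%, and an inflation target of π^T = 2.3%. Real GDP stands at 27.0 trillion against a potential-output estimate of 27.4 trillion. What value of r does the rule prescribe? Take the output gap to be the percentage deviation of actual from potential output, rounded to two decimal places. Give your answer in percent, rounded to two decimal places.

Output gap = 100 × (27.0 − 27.4) / 27.4 = -1.46%.
r = 1.20 + 2.30 + 1.85 × (6.90 − 2.30) + 1.15 × (-1.46)
   = 1.20 + 2.3 + 8.51 − 1.679 = 10.33

10.33%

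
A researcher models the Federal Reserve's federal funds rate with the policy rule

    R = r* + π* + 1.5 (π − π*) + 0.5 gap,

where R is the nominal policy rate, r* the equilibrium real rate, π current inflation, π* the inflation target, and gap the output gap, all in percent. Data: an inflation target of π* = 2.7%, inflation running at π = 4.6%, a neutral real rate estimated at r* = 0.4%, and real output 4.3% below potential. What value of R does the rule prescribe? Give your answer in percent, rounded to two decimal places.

Output 4.3% below potential → gap = -4.3.
R = 0.4 + 2.7 + 1.5 × (4.6 − 2.7) + 0.5 × (-4.3)
   = 0.4 + 2.7 + 2.85 − 2.15 = 3.80

3.80%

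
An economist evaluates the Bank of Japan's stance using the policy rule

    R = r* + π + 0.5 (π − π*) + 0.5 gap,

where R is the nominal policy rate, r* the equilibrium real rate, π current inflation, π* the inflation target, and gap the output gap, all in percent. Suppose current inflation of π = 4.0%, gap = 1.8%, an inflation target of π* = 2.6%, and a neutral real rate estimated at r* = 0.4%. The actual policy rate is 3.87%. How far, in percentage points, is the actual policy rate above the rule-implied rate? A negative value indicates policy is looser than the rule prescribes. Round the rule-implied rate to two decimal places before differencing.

R = 0.4 + 4.0 + 0.5 × (4.0 − 2.6) + 0.5 × 1.8
   = 0.4 + 4 + 0.7 + 0.9 = 6.00
Deviation = 3.87 − 6.00 = -2.13 pp.

-2.13 pp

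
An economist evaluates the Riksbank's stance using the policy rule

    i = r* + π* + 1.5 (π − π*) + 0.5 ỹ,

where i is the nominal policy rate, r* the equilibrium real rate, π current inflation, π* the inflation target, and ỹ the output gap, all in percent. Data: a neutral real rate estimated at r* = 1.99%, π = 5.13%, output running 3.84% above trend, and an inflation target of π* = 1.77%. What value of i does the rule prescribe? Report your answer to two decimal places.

10.72%

Output 3.84% above potential → ỹ = 3.84.
i = 1.99 + 1.77 + 1.5 × (5.13 − 1.77) + 0.5 × 3.84
   = 1.99 + 1.77 + 5.04 + 1.92 = 10.72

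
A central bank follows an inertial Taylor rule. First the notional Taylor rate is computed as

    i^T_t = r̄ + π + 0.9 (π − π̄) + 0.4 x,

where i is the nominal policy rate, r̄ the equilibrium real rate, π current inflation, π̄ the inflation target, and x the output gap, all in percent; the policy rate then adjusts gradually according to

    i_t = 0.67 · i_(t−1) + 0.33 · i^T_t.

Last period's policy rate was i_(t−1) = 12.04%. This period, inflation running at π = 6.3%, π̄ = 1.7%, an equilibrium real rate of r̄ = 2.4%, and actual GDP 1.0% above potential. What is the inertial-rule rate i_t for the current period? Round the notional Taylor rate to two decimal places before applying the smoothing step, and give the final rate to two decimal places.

Output 1.0% above potential → x = 1.0.
i^T_t = 2.4 + 6.3 + 0.9 × (6.3 − 1.7) + 0.4 × 1.0
   = 2.4 + 6.3 + 4.14 + 0.4 = 13.24
i_t = 0.67 × 12.04 + 0.33 × 13.24 = 8.0668 + 4.3692 = 12.44

12.44%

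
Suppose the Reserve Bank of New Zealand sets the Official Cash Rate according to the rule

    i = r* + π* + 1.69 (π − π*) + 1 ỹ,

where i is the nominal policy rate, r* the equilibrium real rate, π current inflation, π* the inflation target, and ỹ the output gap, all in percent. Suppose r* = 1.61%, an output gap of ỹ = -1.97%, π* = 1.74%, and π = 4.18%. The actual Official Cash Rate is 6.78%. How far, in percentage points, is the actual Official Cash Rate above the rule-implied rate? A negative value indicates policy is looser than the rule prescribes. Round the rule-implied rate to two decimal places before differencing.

1.28 pp

i = 1.61 + 1.74 + 1.69 × (4.18 − 1.74) + 1 × (-1.97)
   = 1.61 + 1.74 + 4.1236 − 1.97 = 5.50
Deviation = 6.78 − 5.50 = 1.28 pp.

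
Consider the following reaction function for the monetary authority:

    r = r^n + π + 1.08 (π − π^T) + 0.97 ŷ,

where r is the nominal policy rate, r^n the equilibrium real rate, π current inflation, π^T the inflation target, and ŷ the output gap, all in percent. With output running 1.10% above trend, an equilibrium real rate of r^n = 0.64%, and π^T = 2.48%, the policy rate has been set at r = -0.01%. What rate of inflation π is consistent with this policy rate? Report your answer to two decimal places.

Output 1.10% above potential → ŷ = 1.10.
Collecting π: r = r^n + (1 + 1.08) π − 1.08 π^T + 0.97 ŷ
2.08 π = -0.01 − 0.64 + 1.08 × 2.48 − 0.97 × 1.10 = 0.9614
π = 0.9614 / 2.08 = 0.46

0.46%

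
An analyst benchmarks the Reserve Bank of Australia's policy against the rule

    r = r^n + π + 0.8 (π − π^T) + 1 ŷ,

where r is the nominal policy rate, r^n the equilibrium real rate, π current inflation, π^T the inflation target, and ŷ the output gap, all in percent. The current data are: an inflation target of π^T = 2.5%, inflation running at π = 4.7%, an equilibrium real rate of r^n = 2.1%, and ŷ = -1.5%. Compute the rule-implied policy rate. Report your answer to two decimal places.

r = 2.1 + 4.7 + 0.8 × (4.7 − 2.5) + 1 × (-1.5)
   = 2.1 + 4.7 + 1.76 − 1.5 = 7.06

7.06%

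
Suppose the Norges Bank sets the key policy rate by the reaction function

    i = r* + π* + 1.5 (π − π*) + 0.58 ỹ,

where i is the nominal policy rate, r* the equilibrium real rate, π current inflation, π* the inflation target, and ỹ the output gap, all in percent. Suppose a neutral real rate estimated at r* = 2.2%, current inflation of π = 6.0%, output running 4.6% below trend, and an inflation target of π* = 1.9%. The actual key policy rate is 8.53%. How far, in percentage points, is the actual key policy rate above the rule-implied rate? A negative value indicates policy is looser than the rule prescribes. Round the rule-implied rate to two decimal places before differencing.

Output 4.6% below potential → ỹ = -4.6.
i = 2.2 + 1.9 + 1.5 × (6.0 − 1.9) + 0.58 × (-4.6)
   = 2.2 + 1.9 + 6.15 − 2.668 = 7.58
Deviation = 8.53 − 7.58 = 0.95 pp.

0.95 pp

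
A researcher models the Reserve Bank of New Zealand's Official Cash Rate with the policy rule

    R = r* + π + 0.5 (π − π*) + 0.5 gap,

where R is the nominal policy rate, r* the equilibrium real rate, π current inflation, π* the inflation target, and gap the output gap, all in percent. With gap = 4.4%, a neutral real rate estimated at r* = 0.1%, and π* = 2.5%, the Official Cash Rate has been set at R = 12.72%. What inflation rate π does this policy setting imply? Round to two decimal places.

7.78%

Collecting π: R = r* + (1 + 0.5) π − 0.5 π* + 0.5 gap
1.5 π = 12.72 − 0.1 + 0.5 × 2.5 − 0.5 × 4.4 = 11.67
π = 11.67 / 1.5 = 7.78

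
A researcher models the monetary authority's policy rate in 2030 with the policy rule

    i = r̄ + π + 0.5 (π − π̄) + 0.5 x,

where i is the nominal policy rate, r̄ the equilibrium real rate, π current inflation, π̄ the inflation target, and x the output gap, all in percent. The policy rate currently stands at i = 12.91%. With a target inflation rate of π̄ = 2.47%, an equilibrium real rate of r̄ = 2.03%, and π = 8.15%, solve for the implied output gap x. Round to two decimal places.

-0.22%

0.5 x = 12.91 − 2.03 − 8.15 − 0.5 × (8.15 − 2.47) = -0.11
x = -0.11 / 0.5 = -0.22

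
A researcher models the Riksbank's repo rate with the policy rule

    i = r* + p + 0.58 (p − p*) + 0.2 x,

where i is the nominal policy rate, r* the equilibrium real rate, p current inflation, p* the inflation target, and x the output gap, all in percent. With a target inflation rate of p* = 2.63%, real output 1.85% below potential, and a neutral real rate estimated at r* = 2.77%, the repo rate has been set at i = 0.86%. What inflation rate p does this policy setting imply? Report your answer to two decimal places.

Output 1.85% below potential → x = -1.85.
Collecting p: i = r* + (1 + 0.58) p − 0.58 p* + 0.2 x
1.58 p = 0.86 − 2.77 + 0.58 × 2.63 − 0.2 × (-1.85) = -0.0146
p = -0.0146 / 1.58 = -0.01

-0.01%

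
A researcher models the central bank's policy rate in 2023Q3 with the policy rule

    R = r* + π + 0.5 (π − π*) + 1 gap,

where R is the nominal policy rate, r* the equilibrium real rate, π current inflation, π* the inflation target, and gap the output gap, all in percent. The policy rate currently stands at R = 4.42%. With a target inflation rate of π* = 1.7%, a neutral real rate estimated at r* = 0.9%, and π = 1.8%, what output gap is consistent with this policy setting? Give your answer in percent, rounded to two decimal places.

1 gap = 4.42 − 0.9 − 1.8 − 0.5 × (1.8 − 1.7) = 1.67
gap = 1.67 / 1 = 1.67

1.67%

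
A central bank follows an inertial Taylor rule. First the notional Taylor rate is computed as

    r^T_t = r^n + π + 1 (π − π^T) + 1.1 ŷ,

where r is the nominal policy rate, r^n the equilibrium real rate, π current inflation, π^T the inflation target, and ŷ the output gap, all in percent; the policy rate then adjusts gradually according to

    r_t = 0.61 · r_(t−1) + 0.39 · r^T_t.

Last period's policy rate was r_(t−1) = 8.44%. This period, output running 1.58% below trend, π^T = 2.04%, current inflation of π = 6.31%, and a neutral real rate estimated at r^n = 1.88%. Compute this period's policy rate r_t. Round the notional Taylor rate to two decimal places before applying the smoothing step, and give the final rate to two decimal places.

9.33%

Output 1.58% below potential → ŷ = -1.58.
r^T_t = 1.88 + 6.31 + 1 × (6.31 − 2.04) + 1.1 × (-1.58)
   = 1.88 + 6.31 + 4.27 − 1.738 = 10.72
r_t = 0.61 × 8.44 + 0.39 × 10.72 = 5.1484 + 4.1808 = 9.33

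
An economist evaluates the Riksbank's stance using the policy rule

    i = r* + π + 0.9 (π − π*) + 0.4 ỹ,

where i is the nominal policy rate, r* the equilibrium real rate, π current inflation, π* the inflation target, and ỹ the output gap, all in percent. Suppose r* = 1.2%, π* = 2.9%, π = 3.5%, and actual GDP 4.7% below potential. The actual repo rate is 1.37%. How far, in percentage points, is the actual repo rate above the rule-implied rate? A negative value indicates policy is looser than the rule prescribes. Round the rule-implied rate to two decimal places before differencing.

-1.99 pp

Output 4.7% below potential → ỹ = -4.7.
i = 1.2 + 3.5 + 0.9 × (3.5 − 2.9) + 0.4 × (-4.7)
   = 1.2 + 3.5 + 0.54 − 1.88 = 3.36
Deviation = 1.37 − 3.36 = -1.99 pp.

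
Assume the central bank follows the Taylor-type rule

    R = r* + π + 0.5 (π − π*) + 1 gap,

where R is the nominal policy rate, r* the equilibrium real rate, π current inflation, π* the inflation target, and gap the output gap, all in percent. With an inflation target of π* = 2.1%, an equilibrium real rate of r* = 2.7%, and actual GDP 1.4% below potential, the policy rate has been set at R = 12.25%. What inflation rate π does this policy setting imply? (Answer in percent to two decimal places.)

8.00%

Output 1.4% below potential → gap = -1.4.
Collecting π: R = r* + (1 + 0.5) π − 0.5 π* + 1 gap
1.5 π = 12.25 − 2.7 + 0.5 × 2.1 − 1 × (-1.4) = 12
π = 12 / 1.5 = 8.00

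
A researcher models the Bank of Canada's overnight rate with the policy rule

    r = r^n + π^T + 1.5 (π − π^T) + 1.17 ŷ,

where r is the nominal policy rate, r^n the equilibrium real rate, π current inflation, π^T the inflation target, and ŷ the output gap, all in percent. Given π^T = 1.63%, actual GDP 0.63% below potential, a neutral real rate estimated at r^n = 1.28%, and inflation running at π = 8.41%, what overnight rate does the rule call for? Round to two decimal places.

Output 0.63% below potential → ŷ = -0.63.
r = 1.28 + 1.63 + 1.5 × (8.41 − 1.63) + 1.17 × (-0.63)
   = 1.28 + 1.63 + 10.17 − 0.7371 = 12.34

12.34%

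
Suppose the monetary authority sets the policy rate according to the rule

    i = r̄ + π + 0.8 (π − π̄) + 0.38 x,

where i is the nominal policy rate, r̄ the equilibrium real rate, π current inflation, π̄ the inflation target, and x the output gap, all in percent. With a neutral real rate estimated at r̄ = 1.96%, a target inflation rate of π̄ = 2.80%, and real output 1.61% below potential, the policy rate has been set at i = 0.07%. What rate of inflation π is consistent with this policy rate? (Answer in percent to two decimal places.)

0.53%

Output 1.61% below potential → x = -1.61.
Collecting π: i = r̄ + (1 + 0.8) π − 0.8 π̄ + 0.38 x
1.8 π = 0.07 − 1.96 + 0.8 × 2.80 − 0.38 × (-1.61) = 0.9618
π = 0.9618 / 1.8 = 0.53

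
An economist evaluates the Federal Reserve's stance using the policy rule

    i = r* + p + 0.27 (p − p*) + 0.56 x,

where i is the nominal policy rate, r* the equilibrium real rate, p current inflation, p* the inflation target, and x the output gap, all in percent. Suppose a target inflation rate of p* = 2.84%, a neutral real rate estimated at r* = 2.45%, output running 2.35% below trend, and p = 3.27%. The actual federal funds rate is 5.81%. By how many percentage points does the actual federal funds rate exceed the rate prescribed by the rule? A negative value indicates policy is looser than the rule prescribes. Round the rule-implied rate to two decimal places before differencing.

Output 2.35% below potential → x = -2.35.
i = 2.45 + 3.27 + 0.27 × (3.27 − 2.84) + 0.56 × (-2.35)
   = 2.45 + 3.27 + 0.1161 − 1.316 = 4.52
Deviation = 5.81 − 4.52 = 1.29 pp.

1.29 pp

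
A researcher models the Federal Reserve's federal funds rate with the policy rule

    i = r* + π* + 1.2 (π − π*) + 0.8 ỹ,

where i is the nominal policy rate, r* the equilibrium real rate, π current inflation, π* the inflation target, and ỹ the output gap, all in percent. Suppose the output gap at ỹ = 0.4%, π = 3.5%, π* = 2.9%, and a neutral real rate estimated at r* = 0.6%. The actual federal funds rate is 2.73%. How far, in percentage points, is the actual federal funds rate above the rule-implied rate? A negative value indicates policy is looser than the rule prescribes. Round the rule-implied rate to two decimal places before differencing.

-1.81 pp

i = 0.6 + 2.9 + 1.2 × (3.5 − 2.9) + 0.8 × 0.4
   = 0.6 + 2.9 + 0.72 + 0.32 = 4.54
Deviation = 2.73 − 4.54 = -1.81 pp.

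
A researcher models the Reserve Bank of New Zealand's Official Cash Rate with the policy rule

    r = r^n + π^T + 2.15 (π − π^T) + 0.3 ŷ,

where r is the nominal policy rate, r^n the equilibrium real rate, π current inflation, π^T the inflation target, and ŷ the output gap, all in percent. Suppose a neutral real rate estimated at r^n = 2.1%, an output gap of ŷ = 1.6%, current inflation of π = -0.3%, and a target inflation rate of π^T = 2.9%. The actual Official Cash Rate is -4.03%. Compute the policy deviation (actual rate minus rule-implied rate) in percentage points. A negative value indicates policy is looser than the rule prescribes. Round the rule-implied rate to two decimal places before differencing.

-2.63 pp

r = 2.1 + 2.9 + 2.15 × (-0.3 − 2.9) + 0.3 × 1.6
   = 2.1 + 2.9 − 6.88 + 0.48 = -1.40
Deviation = -4.03 − (-1.40) = -2.63 pp.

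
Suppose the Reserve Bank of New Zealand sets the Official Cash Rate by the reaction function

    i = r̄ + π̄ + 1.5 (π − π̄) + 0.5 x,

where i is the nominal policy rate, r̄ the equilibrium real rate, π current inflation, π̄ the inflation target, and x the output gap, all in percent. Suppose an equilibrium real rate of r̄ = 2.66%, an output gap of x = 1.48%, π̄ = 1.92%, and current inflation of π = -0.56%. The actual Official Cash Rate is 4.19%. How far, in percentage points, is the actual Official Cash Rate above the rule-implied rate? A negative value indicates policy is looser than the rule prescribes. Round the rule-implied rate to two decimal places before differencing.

i = 2.66 + 1.92 + 1.5 × (-0.56 − 1.92) + 0.5 × 1.48
   = 2.66 + 1.92 − 3.72 + 0.74 = 1.60
Deviation = 4.19 − 1.60 = 2.59 pp.

2.59 pp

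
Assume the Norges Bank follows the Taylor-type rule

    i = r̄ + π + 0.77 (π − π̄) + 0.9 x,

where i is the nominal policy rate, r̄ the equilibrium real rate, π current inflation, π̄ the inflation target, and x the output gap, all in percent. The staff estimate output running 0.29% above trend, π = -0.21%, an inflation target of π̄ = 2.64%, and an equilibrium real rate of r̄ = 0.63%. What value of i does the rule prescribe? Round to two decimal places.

Output 0.29% above potential → x = 0.29.
i = 0.63 + (-0.21) + 0.77 × (-0.21 − 2.64) + 0.9 × 0.29
   = 0.63 − 0.21 − 2.1945 + 0.261 = -1.51

-1.51%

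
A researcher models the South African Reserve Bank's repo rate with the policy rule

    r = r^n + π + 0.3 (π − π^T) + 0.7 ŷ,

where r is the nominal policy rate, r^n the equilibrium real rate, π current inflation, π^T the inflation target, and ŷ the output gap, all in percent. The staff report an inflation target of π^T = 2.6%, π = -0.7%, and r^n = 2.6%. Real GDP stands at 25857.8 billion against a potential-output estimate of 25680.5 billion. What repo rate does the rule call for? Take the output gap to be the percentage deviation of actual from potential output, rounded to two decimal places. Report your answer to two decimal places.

Output gap = 100 × (25857.8 − 25680.5) / 25680.5 = 0.69%.
r = 2.60 + (-0.70) + 0.3 × (-0.70 − 2.60) + 0.7 × 0.69
   = 2.60 − 0.7 − 0.99 + 0.483 = 1.39

1.39%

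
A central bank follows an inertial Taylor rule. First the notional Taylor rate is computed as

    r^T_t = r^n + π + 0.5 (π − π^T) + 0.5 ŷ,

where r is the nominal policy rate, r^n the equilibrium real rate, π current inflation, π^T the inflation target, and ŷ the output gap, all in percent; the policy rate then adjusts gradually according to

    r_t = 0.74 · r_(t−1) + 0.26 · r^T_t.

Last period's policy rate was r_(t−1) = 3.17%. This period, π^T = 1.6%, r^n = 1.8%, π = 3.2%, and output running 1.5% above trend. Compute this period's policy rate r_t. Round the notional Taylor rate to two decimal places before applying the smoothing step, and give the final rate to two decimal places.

4.05%

Output 1.5% above potential → ŷ = 1.5.
r^T_t = 1.8 + 3.2 + 0.5 × (3.2 − 1.6) + 0.5 × 1.5
   = 1.8 + 3.2 + 0.8 + 0.75 = 6.55
r_t = 0.74 × 3.17 + 0.26 × 6.55 = 2.3458 + 1.703 = 4.05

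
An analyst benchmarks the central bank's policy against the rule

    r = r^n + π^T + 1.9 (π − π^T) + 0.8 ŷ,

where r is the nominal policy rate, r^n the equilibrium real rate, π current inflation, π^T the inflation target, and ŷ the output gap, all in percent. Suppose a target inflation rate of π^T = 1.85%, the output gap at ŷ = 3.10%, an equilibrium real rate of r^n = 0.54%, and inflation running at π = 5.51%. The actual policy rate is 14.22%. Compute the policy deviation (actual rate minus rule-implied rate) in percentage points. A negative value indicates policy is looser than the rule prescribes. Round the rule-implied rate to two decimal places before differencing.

2.40 pp

r = 0.54 + 1.85 + 1.9 × (5.51 − 1.85) + 0.8 × 3.10
   = 0.54 + 1.85 + 6.954 + 2.48 = 11.82
Deviation = 14.22 − 11.82 = 2.40 pp.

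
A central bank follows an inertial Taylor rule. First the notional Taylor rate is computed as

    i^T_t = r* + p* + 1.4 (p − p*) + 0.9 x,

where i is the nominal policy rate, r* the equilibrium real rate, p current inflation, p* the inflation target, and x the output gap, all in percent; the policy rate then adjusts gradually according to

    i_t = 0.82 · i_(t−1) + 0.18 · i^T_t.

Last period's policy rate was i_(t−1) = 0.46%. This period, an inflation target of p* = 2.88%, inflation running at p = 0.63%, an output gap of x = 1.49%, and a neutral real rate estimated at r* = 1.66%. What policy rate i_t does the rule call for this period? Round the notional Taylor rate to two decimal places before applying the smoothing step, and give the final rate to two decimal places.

0.87%

i^T_t = 1.66 + 2.88 + 1.4 × (0.63 − 2.88) + 0.9 × 1.49
   = 1.66 + 2.88 − 3.15 + 1.341 = 2.73
i_t = 0.82 × 0.46 + 0.18 × 2.73 = 0.3772 + 0.4914 = 0.87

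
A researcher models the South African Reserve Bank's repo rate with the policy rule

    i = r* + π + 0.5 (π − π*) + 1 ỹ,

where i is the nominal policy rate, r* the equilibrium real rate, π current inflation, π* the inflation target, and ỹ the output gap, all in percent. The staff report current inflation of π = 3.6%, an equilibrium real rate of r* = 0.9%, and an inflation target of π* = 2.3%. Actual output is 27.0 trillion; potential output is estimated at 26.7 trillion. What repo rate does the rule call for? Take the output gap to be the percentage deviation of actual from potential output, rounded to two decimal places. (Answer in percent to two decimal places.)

Output gap = 100 × (27.0 − 26.7) / 26.7 = 1.12%.
i = 0.90 + 3.60 + 0.5 × (3.60 − 2.30) + 1 × 1.12
   = 0.90 + 3.6 + 0.65 + 1.12 = 6.27

6.27%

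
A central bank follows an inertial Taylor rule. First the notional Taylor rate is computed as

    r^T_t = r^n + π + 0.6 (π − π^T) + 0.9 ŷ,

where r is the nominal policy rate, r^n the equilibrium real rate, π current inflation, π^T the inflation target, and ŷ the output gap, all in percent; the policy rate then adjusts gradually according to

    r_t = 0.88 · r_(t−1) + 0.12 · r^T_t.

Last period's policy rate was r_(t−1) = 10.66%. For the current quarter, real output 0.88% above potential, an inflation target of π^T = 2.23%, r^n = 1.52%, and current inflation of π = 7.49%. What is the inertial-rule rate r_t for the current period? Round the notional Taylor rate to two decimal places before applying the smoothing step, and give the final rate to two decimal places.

10.94%

Output 0.88% above potential → ŷ = 0.88.
r^T_t = 1.52 + 7.49 + 0.6 × (7.49 − 2.23) + 0.9 × 0.88
   = 1.52 + 7.49 + 3.156 + 0.792 = 12.96
r_t = 0.88 × 10.66 + 0.12 × 12.96 = 9.3808 + 1.5552 = 10.94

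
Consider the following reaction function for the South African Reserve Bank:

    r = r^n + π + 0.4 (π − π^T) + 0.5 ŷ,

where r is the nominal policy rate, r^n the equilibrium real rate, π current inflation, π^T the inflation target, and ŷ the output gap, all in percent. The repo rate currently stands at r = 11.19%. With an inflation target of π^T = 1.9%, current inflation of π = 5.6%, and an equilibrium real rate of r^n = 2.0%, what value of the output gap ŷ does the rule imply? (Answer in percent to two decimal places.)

4.22%

0.5 ŷ = 11.19 − 2.0 − 5.6 − 0.4 × (5.6 − 1.9) = 2.11
ŷ = 2.11 / 0.5 = 4.22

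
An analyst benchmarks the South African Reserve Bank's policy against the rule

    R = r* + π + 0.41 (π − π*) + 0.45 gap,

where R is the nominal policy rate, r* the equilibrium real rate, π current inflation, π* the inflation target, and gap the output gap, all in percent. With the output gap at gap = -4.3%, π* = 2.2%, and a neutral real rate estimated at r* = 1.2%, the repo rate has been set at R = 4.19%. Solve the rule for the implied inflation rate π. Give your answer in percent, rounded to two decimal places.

Collecting π: R = r* + (1 + 0.41) π − 0.41 π* + 0.45 gap
1.41 π = 4.19 − 1.2 + 0.41 × 2.2 − 0.45 × (-4.3) = 5.827
π = 5.827 / 1.41 = 4.13

4.13%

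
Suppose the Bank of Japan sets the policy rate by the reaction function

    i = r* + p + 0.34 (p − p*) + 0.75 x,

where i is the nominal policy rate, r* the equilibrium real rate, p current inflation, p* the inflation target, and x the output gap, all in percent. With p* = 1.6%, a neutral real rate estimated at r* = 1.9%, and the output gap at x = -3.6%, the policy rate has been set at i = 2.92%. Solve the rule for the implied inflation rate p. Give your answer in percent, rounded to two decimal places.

Collecting p: i = r* + (1 + 0.34) p − 0.34 p* + 0.75 x
1.34 p = 2.92 − 1.9 + 0.34 × 1.6 − 0.75 × (-3.6) = 4.264
p = 4.264 / 1.34 = 3.18

3.18%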